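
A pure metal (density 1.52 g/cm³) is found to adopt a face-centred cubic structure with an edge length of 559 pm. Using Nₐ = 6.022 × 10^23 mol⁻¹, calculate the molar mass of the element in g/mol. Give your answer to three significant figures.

An FCC cell has Z = 4 atoms; a = 5.590 × 10^-8 cm.
M = ρ·N_A·a³/Z = 1.52 × 6.022 × 10²³ × 1.747 × 10^-22 / 4 = 40.0 g/mol.

40.0 g/mol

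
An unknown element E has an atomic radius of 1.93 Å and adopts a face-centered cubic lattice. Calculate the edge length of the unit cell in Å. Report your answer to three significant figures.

5.46 Å

In an FCC lattice, atoms touch along the face diagonal, so √2·a = 4r.
a = 4r/√2 = 4 × 1.93 / 1.4142 = 5.46 Å.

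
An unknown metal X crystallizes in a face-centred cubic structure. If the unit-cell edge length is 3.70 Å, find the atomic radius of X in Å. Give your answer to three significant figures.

1.31 Å

In an FCC lattice, atoms touch along the face diagonal, so √2·a = 4r.
r = √2·a/4 = 1.4142 × 3.70 / 4 = 1.31 Å.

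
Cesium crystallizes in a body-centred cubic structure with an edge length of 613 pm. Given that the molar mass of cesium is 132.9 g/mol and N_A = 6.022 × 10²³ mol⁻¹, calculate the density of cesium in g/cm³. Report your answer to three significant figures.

A BCC unit cell contains Z = 2 atoms.
Cell volume: a³ = (613 pm)³ = (6.130 × 10^-8 cm)³ = 2.303 × 10^-22 cm³.
ρ = Z·M/(N_A·a³) = 2 × 132.9 / (6.022 × 10²³ × 2.303 × 10^-22) = 1.916 g/cm³.

1.92 g/cm³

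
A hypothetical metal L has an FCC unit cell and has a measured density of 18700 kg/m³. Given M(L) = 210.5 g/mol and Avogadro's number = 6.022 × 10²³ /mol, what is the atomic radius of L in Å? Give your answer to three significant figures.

1.49 Å

For an FCC cell (Z = 4), a³ = Z·M/(N_A·ρ) = 4 × 210.5 / (6.022 × 10²³ × 18.70) = 7.477 × 10^-23 cm³, so a = 4.213 × 10^-8 cm = 4.213 Å.
Atoms touch along the face diagonal, so √2·a = 4r, so r = 0.3536 × a = 1.49 Å.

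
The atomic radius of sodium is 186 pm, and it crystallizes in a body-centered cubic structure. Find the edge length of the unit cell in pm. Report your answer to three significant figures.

In a BCC lattice, atoms touch along the body diagonal, so √3·a = 4r.
a = 4r/√3 = 4 × 186 / 1.7321 = 430 pm.

430 pm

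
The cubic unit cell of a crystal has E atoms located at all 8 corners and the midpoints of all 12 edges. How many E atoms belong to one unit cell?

4

Corner atoms are shared by 8 cells (1/8 each), edge atoms by 4 (1/4 each).
Net atoms = 8 × 1/8 + 12 × 1/4 = 1 + 3 = 4.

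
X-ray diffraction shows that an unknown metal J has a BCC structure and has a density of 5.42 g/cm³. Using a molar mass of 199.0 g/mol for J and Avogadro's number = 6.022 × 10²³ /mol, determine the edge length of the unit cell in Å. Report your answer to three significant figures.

With Z = 2 atoms per BCC cell, a³ = Z·M/(N_A·ρ) = 2 × 199.0 / (6.022 × 10²³ × 5.420 g/cm³) = 1.219 × 10^-22 cm³.
a = (1.219 × 10^-22)^(1/3) = 4.959 × 10^-8 cm = 4.96 Å.

4.96 Å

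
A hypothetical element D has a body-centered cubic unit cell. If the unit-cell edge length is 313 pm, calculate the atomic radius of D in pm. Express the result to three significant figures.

136 pm

In a BCC lattice, atoms touch along the body diagonal, so √3·a = 4r.
r = √3·a/4 = 1.7321 × 313 / 4 = 136 pm.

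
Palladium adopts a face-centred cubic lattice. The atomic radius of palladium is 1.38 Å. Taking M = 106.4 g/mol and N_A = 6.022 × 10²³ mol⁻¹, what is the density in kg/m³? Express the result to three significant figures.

11900 kg/m³

In an FCC lattice, atoms touch along the face diagonal, so √2·a = 4r, giving a = 3.903 Å = 3.903 × 10^-8 cm.
With Z = 4, ρ = Z·M/(N_A·a³) = 4 × 106.4 / (6.022 × 10²³ × 5.947 × 10^-23) = 11.88 g/cm³ = 11900 kg/m³.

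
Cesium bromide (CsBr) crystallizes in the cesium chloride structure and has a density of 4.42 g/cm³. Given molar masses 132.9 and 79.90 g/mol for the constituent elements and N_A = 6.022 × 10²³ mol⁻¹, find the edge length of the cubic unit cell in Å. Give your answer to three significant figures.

4.31 Å

M(CsBr) = 212.8 g/mol; Z = 1 formula unit per cell.
a³ = Z·M/(N_A·ρ) = 1 × 212.8 / (6.022 × 10²³ × 4.42) = 7.995 × 10^-23 cm³, so a = 4.308 × 10^-8 cm = 4.31 Å.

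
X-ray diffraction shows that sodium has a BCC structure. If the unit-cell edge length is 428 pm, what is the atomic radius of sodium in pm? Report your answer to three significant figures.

185 pm

In a BCC lattice, atoms touch along the body diagonal, so √3·a = 4r.
r = √3·a/4 = 1.7321 × 428 / 4 = 185 pm.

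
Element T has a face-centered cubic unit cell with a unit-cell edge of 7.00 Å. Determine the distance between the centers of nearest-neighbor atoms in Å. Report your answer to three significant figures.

In an FCC structure, atoms touch along the face diagonal, so √2·a = 4r; the nearest-neighbor distance equals 2r = 0.7071·a.
d = 0.7071 × 7.00 = 4.95 Å.

4.95 Å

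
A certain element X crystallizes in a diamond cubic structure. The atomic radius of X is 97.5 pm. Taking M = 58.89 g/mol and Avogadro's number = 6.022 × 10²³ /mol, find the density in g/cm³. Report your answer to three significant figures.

In a diamond cubic lattice, nearest neighbors lie along the body diagonal with √3·a = 8r, giving a = 450.3 pm = 4.503 × 10^-8 cm.
With Z = 8, ρ = Z·M/(N_A·a³) = 8 × 58.89 / (6.022 × 10²³ × 9.133 × 10^-23) = 8.566 g/cm³.

8.57 g/cm³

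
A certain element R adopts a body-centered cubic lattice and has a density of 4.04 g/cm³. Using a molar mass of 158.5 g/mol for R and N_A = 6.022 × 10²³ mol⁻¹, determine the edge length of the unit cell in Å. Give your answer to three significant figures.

5.07 Å

With Z = 2 atoms per BCC cell, a³ = Z·M/(N_A·ρ) = 2 × 158.5 / (6.022 × 10²³ × 4.040 g/cm³) = 1.303 × 10^-22 cm³.
a = (1.303 × 10^-22)^(1/3) = 5.070 × 10^-8 cm = 5.07 Å.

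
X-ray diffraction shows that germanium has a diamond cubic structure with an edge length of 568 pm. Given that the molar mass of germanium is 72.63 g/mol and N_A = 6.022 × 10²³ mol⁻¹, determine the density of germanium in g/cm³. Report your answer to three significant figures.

A diamond cubic unit cell contains Z = 8 atoms.
Cell volume: a³ = (568 pm)³ = (5.680 × 10^-8 cm)³ = 1.833 × 10^-22 cm³.
ρ = Z·M/(N_A·a³) = 8 × 72.63 / (6.022 × 10²³ × 1.833 × 10^-22) = 5.265 g/cm³.

5.27 g/cm³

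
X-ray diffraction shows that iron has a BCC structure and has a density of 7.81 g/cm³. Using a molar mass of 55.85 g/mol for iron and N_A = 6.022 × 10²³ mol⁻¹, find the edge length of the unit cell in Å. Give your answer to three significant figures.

With Z = 2 atoms per BCC cell, a³ = Z·M/(N_A·ρ) = 2 × 55.85 / (6.022 × 10²³ × 7.810 g/cm³) = 2.375 × 10^-23 cm³.
a = (2.375 × 10^-23)^(1/3) = 2.874 × 10^-8 cm = 2.87 Å.

2.87 Å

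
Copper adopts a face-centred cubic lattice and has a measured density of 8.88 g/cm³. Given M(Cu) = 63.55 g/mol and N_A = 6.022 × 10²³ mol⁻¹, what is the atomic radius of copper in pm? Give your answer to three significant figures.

For an FCC cell (Z = 4), a³ = Z·M/(N_A·ρ) = 4 × 63.55 / (6.022 × 10²³ × 8.880) = 4.754 × 10^-23 cm³, so a = 3.622 × 10^-8 cm = 362.2 pm.
Atoms touch along the face diagonal, so √2·a = 4r, so r = 0.3536 × a = 128 pm.

128 pm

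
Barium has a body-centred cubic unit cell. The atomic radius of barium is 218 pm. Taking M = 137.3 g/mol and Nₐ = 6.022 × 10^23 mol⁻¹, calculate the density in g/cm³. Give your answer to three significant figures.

3.57 g/cm³

In a BCC lattice, atoms touch along the body diagonal, so √3·a = 4r, giving a = 503.4 pm = 5.034 × 10^-8 cm.
With Z = 2, ρ = Z·M/(N_A·a³) = 2 × 137.3 / (6.022 × 10²³ × 1.276 × 10^-22) = 3.573 g/cm³.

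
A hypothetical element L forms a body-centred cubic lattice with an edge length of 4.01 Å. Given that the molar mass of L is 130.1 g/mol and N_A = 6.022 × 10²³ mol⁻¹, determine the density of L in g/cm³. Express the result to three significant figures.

6.70 g/cm³

A BCC unit cell contains Z = 2 atoms.
Cell volume: a³ = (4.01 Å)³ = (4.010 × 10^-8 cm)³ = 6.448 × 10^-23 cm³.
ρ = Z·M/(N_A·a³) = 2 × 130.1 / (6.022 × 10²³ × 6.448 × 10^-23) = 6.701 g/cm³.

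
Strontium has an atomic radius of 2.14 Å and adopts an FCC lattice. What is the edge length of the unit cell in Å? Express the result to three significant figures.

6.05 Å

In an FCC lattice, atoms touch along the face diagonal, so √2·a = 4r.
a = 4r/√2 = 4 × 2.14 / 1.4142 = 6.05 Å.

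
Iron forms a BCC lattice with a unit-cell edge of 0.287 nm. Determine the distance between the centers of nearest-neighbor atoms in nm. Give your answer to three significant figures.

0.249 nm

In a BCC structure, atoms touch along the body diagonal, so √3·a = 4r; the nearest-neighbor distance equals 2r = 0.8660·a.
d = 0.8660 × 0.287 = 0.249 nm.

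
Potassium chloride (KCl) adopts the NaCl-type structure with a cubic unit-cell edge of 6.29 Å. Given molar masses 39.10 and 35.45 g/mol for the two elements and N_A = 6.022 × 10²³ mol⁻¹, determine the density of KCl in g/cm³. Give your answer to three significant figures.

1.99 g/cm³

The NaCl-type structure contains Z = 4 formula units per cell; M(KCl) = 39.10 + 35.45 = 74.55 g/mol.
a³ = (6.290 × 10^-8 cm)³ = 2.489 × 10^-22 cm³.
ρ = 4 × 74.55 / (6.022 × 10²³ × 2.489 × 10^-22) = 1.990 g/cm³.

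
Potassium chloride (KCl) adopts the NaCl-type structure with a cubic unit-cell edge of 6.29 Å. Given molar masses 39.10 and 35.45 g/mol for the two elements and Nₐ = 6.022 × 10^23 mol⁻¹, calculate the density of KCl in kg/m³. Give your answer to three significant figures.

1990 kg/m³

The NaCl-type structure contains Z = 4 formula units per cell; M(KCl) = 39.10 + 35.45 = 74.55 g/mol.
a³ = (6.290 × 10^-8 cm)³ = 2.489 × 10^-22 cm³.
ρ = 4 × 74.55 / (6.022 × 10²³ × 2.489 × 10^-22) = 1.990 g/cm³ = 1990 kg/m³.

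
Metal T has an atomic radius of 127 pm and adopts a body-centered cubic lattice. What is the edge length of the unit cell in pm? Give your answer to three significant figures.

293 pm

In a BCC lattice, atoms touch along the body diagonal, so √3·a = 4r.
a = 4r/√3 = 4 × 127 / 1.7321 = 293 pm.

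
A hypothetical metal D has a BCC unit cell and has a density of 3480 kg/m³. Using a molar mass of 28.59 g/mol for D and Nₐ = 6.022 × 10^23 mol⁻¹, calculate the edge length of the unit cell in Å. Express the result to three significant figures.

With Z = 2 atoms per BCC cell, a³ = Z·M/(N_A·ρ) = 2 × 28.59 / (6.022 × 10²³ × 3.480 g/cm³) = 2.729 × 10^-23 cm³.
a = (2.729 × 10^-23)^(1/3) = 3.011 × 10^-8 cm = 3.01 Å.

3.01 Å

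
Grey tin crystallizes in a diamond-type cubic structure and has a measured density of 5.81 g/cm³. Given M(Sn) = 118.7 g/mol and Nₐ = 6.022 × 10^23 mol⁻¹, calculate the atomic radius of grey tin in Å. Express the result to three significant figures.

1.40 Å

For a diamond cubic cell (Z = 8), a³ = Z·M/(N_A·ρ) = 8 × 118.7 / (6.022 × 10²³ × 5.810) = 2.714 × 10^-22 cm³, so a = 6.475 × 10^-8 cm = 6.475 Å.
Nearest neighbors lie along the body diagonal with √3·a = 8r, so r = 0.2165 × a = 1.40 Å.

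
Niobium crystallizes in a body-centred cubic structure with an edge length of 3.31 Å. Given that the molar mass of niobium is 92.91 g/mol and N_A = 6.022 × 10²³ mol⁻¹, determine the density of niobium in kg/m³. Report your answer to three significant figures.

8510 kg/m³

A BCC unit cell contains Z = 2 atoms.
Cell volume: a³ = (3.31 Å)³ = (3.310 × 10^-8 cm)³ = 3.626 × 10^-23 cm³.
ρ = Z·M/(N_A·a³) = 2 × 92.91 / (6.022 × 10²³ × 3.626 × 10^-23) = 8.509 g/cm³ = 8510 kg/m³.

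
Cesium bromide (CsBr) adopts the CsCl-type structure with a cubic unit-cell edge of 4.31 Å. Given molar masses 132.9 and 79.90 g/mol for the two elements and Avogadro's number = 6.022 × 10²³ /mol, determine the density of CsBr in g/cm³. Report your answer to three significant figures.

The CsCl-type structure contains Z = 1 formula unit per cell; M(CsBr) = 132.9 + 79.90 = 212.8 g/mol.
a³ = (4.310 × 10^-8 cm)³ = 8.006 × 10^-23 cm³.
ρ = 1 × 212.8 / (6.022 × 10²³ × 8.006 × 10^-23) = 4.414 g/cm³.

4.41 g/cm³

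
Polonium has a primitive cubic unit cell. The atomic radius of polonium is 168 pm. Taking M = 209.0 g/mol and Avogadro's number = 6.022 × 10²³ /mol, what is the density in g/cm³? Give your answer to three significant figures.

In a simple cubic lattice, atoms touch along the cell edge, so a = 2r, giving a = 336.0 pm = 3.360 × 10^-8 cm.
With Z = 1, ρ = Z·M/(N_A·a³) = 1 × 209.0 / (6.022 × 10²³ × 3.793 × 10^-23) = 9.149 g/cm³.

9.15 g/cm³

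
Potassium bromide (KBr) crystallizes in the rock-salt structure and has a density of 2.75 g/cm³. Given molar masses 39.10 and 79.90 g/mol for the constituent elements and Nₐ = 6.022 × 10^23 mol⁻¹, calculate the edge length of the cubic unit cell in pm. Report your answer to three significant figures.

660 pm

M(KBr) = 119.0 g/mol; Z = 4 formula units per cell.
a³ = Z·M/(N_A·ρ) = 4 × 119.0 / (6.022 × 10²³ × 2.75) = 2.874 × 10^-22 cm³, so a = 6.600 × 10^-8 cm = 660 pm.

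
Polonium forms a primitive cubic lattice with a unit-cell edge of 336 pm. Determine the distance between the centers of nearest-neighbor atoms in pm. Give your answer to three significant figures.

336 pm

In a simple cubic structure, atoms touch along the cell edge, so a = 2r; the nearest-neighbor distance equals 2r = 1.000·a.
d = 1.000 × 336 = 336 pm.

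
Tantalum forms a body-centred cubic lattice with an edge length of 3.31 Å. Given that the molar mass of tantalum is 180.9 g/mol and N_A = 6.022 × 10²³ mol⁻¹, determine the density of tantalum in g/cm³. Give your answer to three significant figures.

16.6 g/cm³

A BCC unit cell contains Z = 2 atoms.
Cell volume: a³ = (3.31 Å)³ = (3.310 × 10^-8 cm)³ = 3.626 × 10^-23 cm³.
ρ = Z·M/(N_A·a³) = 2 × 180.9 / (6.022 × 10²³ × 3.626 × 10^-23) = 16.57 g/cm³.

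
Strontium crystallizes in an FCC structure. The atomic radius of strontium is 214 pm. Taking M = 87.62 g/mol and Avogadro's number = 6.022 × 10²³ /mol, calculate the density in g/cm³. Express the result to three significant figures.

2.62 g/cm³

In an FCC lattice, atoms touch along the face diagonal, so √2·a = 4r, giving a = 605.3 pm = 6.053 × 10^-8 cm.
With Z = 4, ρ = Z·M/(N_A·a³) = 4 × 87.62 / (6.022 × 10²³ × 2.218 × 10^-22) = 2.624 g/cm³.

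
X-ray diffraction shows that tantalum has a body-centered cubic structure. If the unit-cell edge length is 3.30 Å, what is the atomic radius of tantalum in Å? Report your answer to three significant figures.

1.43 Å

In a BCC lattice, atoms touch along the body diagonal, so √3·a = 4r.
r = √3·a/4 = 1.7321 × 3.30 / 4 = 1.43 Å.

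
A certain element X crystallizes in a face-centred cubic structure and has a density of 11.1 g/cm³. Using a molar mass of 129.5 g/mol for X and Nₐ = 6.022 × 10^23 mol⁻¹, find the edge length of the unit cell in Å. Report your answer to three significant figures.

With Z = 4 atoms per FCC cell, a³ = Z·M/(N_A·ρ) = 4 × 129.5 / (6.022 × 10²³ × 11.10 g/cm³) = 7.749 × 10^-23 cm³.
a = (7.749 × 10^-23)^(1/3) = 4.263 × 10^-8 cm = 4.26 Å.

4.26 Å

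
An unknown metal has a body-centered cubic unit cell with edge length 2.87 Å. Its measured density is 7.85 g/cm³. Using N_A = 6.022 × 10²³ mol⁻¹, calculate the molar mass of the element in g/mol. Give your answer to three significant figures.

A BCC cell has Z = 2 atoms; a = 2.870 × 10^-8 cm.
M = ρ·N_A·a³/Z = 7.85 × 6.022 × 10²³ × 2.364 × 10^-23 / 2 = 55.9 g/mol.

55.9 g/mol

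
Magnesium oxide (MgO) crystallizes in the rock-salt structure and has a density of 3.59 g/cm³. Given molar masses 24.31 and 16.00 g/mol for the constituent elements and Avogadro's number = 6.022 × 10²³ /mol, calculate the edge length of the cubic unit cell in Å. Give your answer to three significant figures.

4.21 Å

M(MgO) = 40.31 g/mol; Z = 4 formula units per cell.
a³ = Z·M/(N_A·ρ) = 4 × 40.31 / (6.022 × 10²³ × 3.59) = 7.458 × 10^-23 cm³, so a = 4.209 × 10^-8 cm = 4.21 Å.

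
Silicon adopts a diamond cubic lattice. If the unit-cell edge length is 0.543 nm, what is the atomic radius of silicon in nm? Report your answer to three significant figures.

In a diamond cubic lattice, nearest neighbors lie along the body diagonal with √3·a = 8r.
r = √3·a/8 = 1.7321 × 0.543 / 8 = 0.118 nm.

0.118 nm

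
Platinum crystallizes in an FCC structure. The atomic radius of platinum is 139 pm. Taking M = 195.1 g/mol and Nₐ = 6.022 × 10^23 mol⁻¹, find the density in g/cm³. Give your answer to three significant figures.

21.3 g/cm³

In an FCC lattice, atoms touch along the face diagonal, so √2·a = 4r, giving a = 393.2 pm = 3.932 × 10^-8 cm.
With Z = 4, ρ = Z·M/(N_A·a³) = 4 × 195.1 / (6.022 × 10²³ × 6.077 × 10^-23) = 21.33 g/cm³.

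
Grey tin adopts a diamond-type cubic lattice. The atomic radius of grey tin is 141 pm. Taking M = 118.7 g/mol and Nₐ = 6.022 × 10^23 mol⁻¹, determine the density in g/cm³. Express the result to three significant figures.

5.71 g/cm³

In a diamond cubic lattice, nearest neighbors lie along the body diagonal with √3·a = 8r, giving a = 651.3 pm = 6.513 × 10^-8 cm.
With Z = 8, ρ = Z·M/(N_A·a³) = 8 × 118.7 / (6.022 × 10²³ × 2.762 × 10^-22) = 5.709 g/cm³.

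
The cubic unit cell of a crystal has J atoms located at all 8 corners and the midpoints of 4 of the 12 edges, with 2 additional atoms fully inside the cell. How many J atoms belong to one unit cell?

Corner atoms are shared by 8 cells (1/8 each), edge atoms by 4 (1/4 each), interior atoms are unshared.
Net atoms = 8 × 1/8 + 4 × 1/4 + 2 = 1 + 1 + 2 = 4.

4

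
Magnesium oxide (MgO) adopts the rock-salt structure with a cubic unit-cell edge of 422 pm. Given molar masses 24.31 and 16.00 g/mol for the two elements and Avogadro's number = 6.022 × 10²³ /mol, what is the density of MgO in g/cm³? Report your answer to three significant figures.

The rock-salt structure contains Z = 4 formula units per cell; M(MgO) = 24.31 + 16.00 = 40.31 g/mol.
a³ = (4.220 × 10^-8 cm)³ = 7.515 × 10^-23 cm³.
ρ = 4 × 40.31 / (6.022 × 10²³ × 7.515 × 10^-23) = 3.563 g/cm³.

3.56 g/cm³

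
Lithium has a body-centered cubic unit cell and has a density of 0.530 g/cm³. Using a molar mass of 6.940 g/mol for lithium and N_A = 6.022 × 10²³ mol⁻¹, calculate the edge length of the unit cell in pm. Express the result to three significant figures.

With Z = 2 atoms per BCC cell, a³ = Z·M/(N_A·ρ) = 2 × 6.940 / (6.022 × 10²³ × 0.5300 g/cm³) = 4.349 × 10^-23 cm³.
a = (4.349 × 10^-23)^(1/3) = 3.517 × 10^-8 cm = 352 pm.

352 pm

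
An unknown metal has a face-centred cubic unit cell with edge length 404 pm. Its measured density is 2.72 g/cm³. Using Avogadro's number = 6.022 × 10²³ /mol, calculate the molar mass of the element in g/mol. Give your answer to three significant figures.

An FCC cell has Z = 4 atoms; a = 4.040 × 10^-8 cm.
M = ρ·N_A·a³/Z = 2.72 × 6.022 × 10²³ × 6.594 × 10^-23 / 4 = 27.0 g/mol.

27.0 g/mol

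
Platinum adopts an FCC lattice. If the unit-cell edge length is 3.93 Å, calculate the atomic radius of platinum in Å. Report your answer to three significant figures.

1.39 Å

In an FCC lattice, atoms touch along the face diagonal, so √2·a = 4r.
r = √2·a/4 = 1.4142 × 3.93 / 4 = 1.39 Å.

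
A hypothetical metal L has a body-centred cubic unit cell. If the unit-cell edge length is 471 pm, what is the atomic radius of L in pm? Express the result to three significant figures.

204 pm

In a BCC lattice, atoms touch along the body diagonal, so √3·a = 4r.
r = √3·a/4 = 1.7321 × 471 / 4 = 204 pm.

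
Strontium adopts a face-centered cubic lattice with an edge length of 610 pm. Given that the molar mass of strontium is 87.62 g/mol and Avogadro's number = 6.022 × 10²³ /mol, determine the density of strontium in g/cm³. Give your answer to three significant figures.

2.56 g/cm³

An FCC unit cell contains Z = 4 atoms.
Cell volume: a³ = (610 pm)³ = (6.100 × 10^-8 cm)³ = 2.270 × 10^-22 cm³.
ρ = Z·M/(N_A·a³) = 4 × 87.62 / (6.022 × 10²³ × 2.270 × 10^-22) = 2.564 g/cm³.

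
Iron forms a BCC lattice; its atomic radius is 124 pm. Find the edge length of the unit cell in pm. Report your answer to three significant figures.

286 pm

In a BCC lattice, atoms touch along the body diagonal, so √3·a = 4r.
a = 4r/√3 = 4 × 124 / 1.7321 = 286 pm.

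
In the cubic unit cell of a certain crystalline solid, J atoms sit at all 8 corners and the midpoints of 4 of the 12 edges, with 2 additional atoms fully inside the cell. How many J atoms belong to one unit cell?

Corner atoms are shared by 8 cells (1/8 each), edge atoms by 4 (1/4 each), interior atoms are unshared.
Net atoms = 8 × 1/8 + 4 × 1/4 + 2 = 1 + 1 + 2 = 4.

4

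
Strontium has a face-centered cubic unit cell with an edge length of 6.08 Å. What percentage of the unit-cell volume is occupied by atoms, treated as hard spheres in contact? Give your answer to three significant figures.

In an FCC lattice atoms touch along the face diagonal, so √2·a = 4r, so r = 0.3536a = 2.150 Å.
Packing fraction = Z·(4/3)πr³ / a³ = 4 × (4/3)π × (2.150)³ / (6.08)³ = 0.7405 = 74.0%.

74.0%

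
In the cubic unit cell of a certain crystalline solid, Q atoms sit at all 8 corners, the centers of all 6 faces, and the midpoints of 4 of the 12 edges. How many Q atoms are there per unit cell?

Corner atoms are shared by 8 cells (1/8 each), face atoms by 2 (1/2 each), edge atoms by 4 (1/4 each).
Net atoms = 8 × 1/8 + 6 × 1/2 + 4 × 1/4 = 1 + 3 + 1 = 5.

5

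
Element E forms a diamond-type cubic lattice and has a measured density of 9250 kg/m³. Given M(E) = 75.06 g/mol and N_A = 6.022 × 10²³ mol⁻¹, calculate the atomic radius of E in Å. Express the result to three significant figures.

1.03 Å

For a diamond cubic cell (Z = 8), a³ = Z·M/(N_A·ρ) = 8 × 75.06 / (6.022 × 10²³ × 9.250) = 1.078 × 10^-22 cm³, so a = 4.759 × 10^-8 cm = 4.759 Å.
Nearest neighbors lie along the body diagonal with √3·a = 8r, so r = 0.2165 × a = 1.03 Å.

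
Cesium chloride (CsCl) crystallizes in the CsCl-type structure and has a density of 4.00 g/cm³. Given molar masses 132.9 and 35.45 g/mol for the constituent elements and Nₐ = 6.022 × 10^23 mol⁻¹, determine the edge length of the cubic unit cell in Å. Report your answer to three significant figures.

M(CsCl) = 168.35 g/mol; Z = 1 formula unit per cell.
a³ = Z·M/(N_A·ρ) = 1 × 168.35 / (6.022 × 10²³ × 4.00) = 6.989 × 10^-23 cm³, so a = 4.119 × 10^-8 cm = 4.12 Å.

4.12 Å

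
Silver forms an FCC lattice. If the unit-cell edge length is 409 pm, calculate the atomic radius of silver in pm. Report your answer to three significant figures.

145 pm

In an FCC lattice, atoms touch along the face diagonal, so √2·a = 4r.
r = √2·a/4 = 1.4142 × 409 / 4 = 145 pm.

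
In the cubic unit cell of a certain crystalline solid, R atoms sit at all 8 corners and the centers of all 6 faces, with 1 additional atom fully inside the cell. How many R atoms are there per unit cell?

5

Corner atoms are shared by 8 cells (1/8 each), face atoms by 2 (1/2 each), interior atoms are unshared.
Net atoms = 8 × 1/8 + 6 × 1/2 + 1 = 1 + 3 + 1 = 5.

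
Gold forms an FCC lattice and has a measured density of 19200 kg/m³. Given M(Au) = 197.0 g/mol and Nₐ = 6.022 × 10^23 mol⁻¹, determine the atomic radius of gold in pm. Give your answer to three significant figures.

For an FCC cell (Z = 4), a³ = Z·M/(N_A·ρ) = 4 × 197.0 / (6.022 × 10²³ × 19.20) = 6.815 × 10^-23 cm³, so a = 4.085 × 10^-8 cm = 408.5 pm.
Atoms touch along the face diagonal, so √2·a = 4r, so r = 0.3536 × a = 144 pm.

144 pm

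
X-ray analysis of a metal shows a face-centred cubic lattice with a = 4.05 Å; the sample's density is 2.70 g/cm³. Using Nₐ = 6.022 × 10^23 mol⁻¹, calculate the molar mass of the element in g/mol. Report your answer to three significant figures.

27.0 g/mol

An FCC cell has Z = 4 atoms; a = 4.050 × 10^-8 cm.
M = ρ·N_A·a³/Z = 2.70 × 6.022 × 10²³ × 6.643 × 10^-23 / 4 = 27.0 g/mol.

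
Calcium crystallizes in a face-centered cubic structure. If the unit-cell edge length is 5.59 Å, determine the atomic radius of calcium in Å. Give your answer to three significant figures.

1.98 Å

In an FCC lattice, atoms touch along the face diagonal, so √2·a = 4r.
r = √2·a/4 = 1.4142 × 5.59 / 4 = 1.98 Å.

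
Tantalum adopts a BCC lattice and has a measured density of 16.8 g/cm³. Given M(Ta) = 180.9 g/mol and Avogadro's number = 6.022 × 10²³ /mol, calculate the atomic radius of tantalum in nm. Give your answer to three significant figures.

0.143 nm

For a BCC cell (Z = 2), a³ = Z·M/(N_A·ρ) = 2 × 180.9 / (6.022 × 10²³ × 16.80) = 3.576 × 10^-23 cm³, so a = 3.295 × 10^-8 cm = 0.3295 nm.
Atoms touch along the body diagonal, so √3·a = 4r, so r = 0.4330 × a = 0.143 nm.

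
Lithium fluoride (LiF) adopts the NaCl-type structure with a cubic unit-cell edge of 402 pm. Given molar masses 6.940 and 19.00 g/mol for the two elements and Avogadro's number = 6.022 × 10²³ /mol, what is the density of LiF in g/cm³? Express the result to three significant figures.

The NaCl-type structure contains Z = 4 formula units per cell; M(LiF) = 6.940 + 19.00 = 25.94 g/mol.
a³ = (4.020 × 10^-8 cm)³ = 6.496 × 10^-23 cm³.
ρ = 4 × 25.94 / (6.022 × 10²³ × 6.496 × 10^-23) = 2.652 g/cm³.

2.65 g/cm³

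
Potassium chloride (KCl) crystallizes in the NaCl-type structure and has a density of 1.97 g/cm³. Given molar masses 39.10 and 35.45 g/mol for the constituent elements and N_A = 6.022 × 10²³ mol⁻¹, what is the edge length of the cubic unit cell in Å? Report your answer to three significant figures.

M(KCl) = 74.55 g/mol; Z = 4 formula units per cell.
a³ = Z·M/(N_A·ρ) = 4 × 74.55 / (6.022 × 10²³ × 1.97) = 2.514 × 10^-22 cm³, so a = 6.311 × 10^-8 cm = 6.31 Å.

6.31 Å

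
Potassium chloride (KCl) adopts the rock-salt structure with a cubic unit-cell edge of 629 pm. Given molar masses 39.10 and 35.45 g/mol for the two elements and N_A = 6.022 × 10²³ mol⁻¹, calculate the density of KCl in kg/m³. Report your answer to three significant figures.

1990 kg/m³

The rock-salt structure contains Z = 4 formula units per cell; M(KCl) = 39.10 + 35.45 = 74.55 g/mol.
a³ = (6.290 × 10^-8 cm)³ = 2.489 × 10^-22 cm³.
ρ = 4 × 74.55 / (6.022 × 10²³ × 2.489 × 10^-22) = 1.990 g/cm³ = 1990 kg/m³.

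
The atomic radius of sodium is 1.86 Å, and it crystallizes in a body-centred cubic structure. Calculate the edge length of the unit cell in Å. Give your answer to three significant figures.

4.30 Å

In a BCC lattice, atoms touch along the body diagonal, so √3·a = 4r.
a = 4r/√3 = 4 × 1.86 / 1.7321 = 4.30 Å.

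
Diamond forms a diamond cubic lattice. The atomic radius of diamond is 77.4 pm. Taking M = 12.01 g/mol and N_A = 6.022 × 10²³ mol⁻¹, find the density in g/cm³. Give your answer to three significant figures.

3.49 g/cm³

In a diamond cubic lattice, nearest neighbors lie along the body diagonal with √3·a = 8r, giving a = 357.5 pm = 3.575 × 10^-8 cm.
With Z = 8, ρ = Z·M/(N_A·a³) = 8 × 12.01 / (6.022 × 10²³ × 4.569 × 10^-23) = 3.492 g/cm³.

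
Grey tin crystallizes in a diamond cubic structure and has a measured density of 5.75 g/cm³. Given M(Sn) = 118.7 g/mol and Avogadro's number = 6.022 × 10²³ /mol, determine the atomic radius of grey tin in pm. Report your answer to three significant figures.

141 pm

For a diamond cubic cell (Z = 8), a³ = Z·M/(N_A·ρ) = 8 × 118.7 / (6.022 × 10²³ × 5.750) = 2.742 × 10^-22 cm³, so a = 6.497 × 10^-8 cm = 649.7 pm.
Nearest neighbors lie along the body diagonal with √3·a = 8r, so r = 0.2165 × a = 141 pm.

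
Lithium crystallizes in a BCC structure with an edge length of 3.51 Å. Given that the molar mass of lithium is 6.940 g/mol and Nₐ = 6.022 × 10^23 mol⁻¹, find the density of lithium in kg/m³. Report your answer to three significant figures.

A BCC unit cell contains Z = 2 atoms.
Cell volume: a³ = (3.51 Å)³ = (3.510 × 10^-8 cm)³ = 4.324 × 10^-23 cm³.
ρ = Z·M/(N_A·a³) = 2 × 6.940 / (6.022 × 10²³ × 4.324 × 10^-23) = 0.5330 g/cm³ = 533 kg/m³.

533 kg/m³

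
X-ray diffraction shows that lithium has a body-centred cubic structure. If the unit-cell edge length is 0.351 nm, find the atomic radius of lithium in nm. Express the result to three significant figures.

In a BCC lattice, atoms touch along the body diagonal, so √3·a = 4r.
r = √3·a/4 = 1.7321 × 0.351 / 4 = 0.152 nm.

0.152 nm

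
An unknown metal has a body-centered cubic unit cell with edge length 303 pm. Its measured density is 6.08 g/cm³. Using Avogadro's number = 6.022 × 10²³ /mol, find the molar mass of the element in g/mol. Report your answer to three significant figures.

A BCC cell has Z = 2 atoms; a = 3.030 × 10^-8 cm.
M = ρ·N_A·a³/Z = 6.08 × 6.022 × 10²³ × 2.782 × 10^-23 / 2 = 50.9 g/mol.

50.9 g/mol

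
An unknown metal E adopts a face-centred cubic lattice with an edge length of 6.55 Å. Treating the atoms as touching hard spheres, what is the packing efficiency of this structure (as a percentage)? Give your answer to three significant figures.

In an FCC lattice atoms touch along the face diagonal, so √2·a = 4r, so r = 0.3536a = 2.316 Å.
Packing fraction = Z·(4/3)πr³ / a³ = 4 × (4/3)π × (2.316)³ / (6.55)³ = 0.7405 = 74.0%.

74.0%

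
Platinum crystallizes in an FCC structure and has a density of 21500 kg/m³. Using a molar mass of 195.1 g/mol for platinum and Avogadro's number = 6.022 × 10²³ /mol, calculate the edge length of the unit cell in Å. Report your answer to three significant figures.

3.92 Å

With Z = 4 atoms per FCC cell, a³ = Z·M/(N_A·ρ) = 4 × 195.1 / (6.022 × 10²³ × 21.50 g/cm³) = 6.028 × 10^-23 cm³.
a = (6.028 × 10^-23)^(1/3) = 3.921 × 10^-8 cm = 3.92 Å.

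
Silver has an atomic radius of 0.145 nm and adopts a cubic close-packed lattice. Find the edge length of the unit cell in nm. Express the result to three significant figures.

In an FCC lattice, atoms touch along the face diagonal, so √2·a = 4r.
a = 4r/√2 = 4 × 0.145 / 1.4142 = 0.410 nm.

0.410 nm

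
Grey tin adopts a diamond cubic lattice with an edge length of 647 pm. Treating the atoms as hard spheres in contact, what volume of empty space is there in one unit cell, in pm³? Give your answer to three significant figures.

1.79 × 10^8 pm³

In a diamond cubic lattice nearest neighbors lie along the body diagonal with √3·a = 8r, so r = 0.2165a = 140.1 pm.
V_cell = a³ = 2.708 × 10^8 pm³; V_atoms = 8 × (4/3)πr³ = 9.211 × 10^7 pm³.
Empty space = 2.708 × 10^8 − 9.211 × 10^7 = 1.79 × 10^8 pm³.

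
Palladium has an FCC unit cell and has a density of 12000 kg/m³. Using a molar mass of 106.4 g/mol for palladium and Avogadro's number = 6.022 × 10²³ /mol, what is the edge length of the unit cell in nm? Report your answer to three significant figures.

With Z = 4 atoms per FCC cell, a³ = Z·M/(N_A·ρ) = 4 × 106.4 / (6.022 × 10²³ × 12.00 g/cm³) = 5.890 × 10^-23 cm³.
a = (5.890 × 10^-23)^(1/3) = 3.891 × 10^-8 cm = 0.389 nm.

0.389 nm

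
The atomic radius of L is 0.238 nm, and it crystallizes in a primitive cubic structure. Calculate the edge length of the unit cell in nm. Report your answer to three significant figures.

0.476 nm

In a simple cubic lattice, atoms touch along the cell edge, so a = 2r.
a = 2r = 2 × 0.238 = 0.476 nm.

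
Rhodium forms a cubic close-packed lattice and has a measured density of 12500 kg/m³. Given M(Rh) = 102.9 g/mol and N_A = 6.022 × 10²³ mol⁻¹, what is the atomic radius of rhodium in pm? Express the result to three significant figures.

For an FCC cell (Z = 4), a³ = Z·M/(N_A·ρ) = 4 × 102.9 / (6.022 × 10²³ × 12.50) = 5.468 × 10^-23 cm³, so a = 3.796 × 10^-8 cm = 379.6 pm.
Atoms touch along the face diagonal, so √2·a = 4r, so r = 0.3536 × a = 134 pm.

134 pm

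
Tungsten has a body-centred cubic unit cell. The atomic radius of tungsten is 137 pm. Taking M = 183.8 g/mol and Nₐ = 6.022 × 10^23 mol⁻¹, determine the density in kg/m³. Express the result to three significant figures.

In a BCC lattice, atoms touch along the body diagonal, so √3·a = 4r, giving a = 316.4 pm = 3.164 × 10^-8 cm.
With Z = 2, ρ = Z·M/(N_A·a³) = 2 × 183.8 / (6.022 × 10²³ × 3.167 × 10^-23) = 19.27 g/cm³ = 19300 kg/m³.

19300 kg/m³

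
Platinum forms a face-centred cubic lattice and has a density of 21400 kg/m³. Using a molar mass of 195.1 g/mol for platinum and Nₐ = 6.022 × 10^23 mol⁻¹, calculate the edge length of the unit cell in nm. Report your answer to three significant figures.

With Z = 4 atoms per FCC cell, a³ = Z·M/(N_A·ρ) = 4 × 195.1 / (6.022 × 10²³ × 21.40 g/cm³) = 6.056 × 10^-23 cm³.
a = (6.056 × 10^-23)^(1/3) = 3.927 × 10^-8 cm = 0.393 nm.

0.393 nm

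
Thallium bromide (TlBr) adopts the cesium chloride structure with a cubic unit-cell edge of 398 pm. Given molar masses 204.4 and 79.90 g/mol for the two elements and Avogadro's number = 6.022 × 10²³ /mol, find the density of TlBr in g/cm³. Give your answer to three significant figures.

7.49 g/cm³

The cesium chloride structure contains Z = 1 formula unit per cell; M(TlBr) = 204.4 + 79.90 = 284.3 g/mol.
a³ = (3.980 × 10^-8 cm)³ = 6.304 × 10^-23 cm³.
ρ = 1 × 284.3 / (6.022 × 10²³ × 6.304 × 10^-23) = 7.488 g/cm³.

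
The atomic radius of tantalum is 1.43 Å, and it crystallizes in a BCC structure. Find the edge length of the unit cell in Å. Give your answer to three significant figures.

In a BCC lattice, atoms touch along the body diagonal, so √3·a = 4r.
a = 4r/√3 = 4 × 1.43 / 1.7321 = 3.30 Å.

3.30 Å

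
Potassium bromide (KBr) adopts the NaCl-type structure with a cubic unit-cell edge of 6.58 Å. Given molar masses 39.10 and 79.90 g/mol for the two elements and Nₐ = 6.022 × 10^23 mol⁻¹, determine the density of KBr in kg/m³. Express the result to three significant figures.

2770 kg/m³

The NaCl-type structure contains Z = 4 formula units per cell; M(KBr) = 39.10 + 79.90 = 119.0 g/mol.
a³ = (6.580 × 10^-8 cm)³ = 2.849 × 10^-22 cm³.
ρ = 4 × 119.0 / (6.022 × 10²³ × 2.849 × 10^-22) = 2.775 g/cm³ = 2770 kg/m³.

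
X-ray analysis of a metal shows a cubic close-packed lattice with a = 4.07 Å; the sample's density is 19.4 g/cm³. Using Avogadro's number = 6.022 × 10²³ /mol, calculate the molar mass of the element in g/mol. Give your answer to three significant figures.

An FCC cell has Z = 4 atoms; a = 4.070 × 10^-8 cm.
M = ρ·N_A·a³/Z = 19.4 × 6.022 × 10²³ × 6.742 × 10^-23 / 4 = 197 g/mol.

197 g/mol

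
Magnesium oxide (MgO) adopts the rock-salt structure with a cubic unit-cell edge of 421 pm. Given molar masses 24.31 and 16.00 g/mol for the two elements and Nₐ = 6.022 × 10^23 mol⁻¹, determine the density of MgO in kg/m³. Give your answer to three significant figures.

The rock-salt structure contains Z = 4 formula units per cell; M(MgO) = 24.31 + 16.00 = 40.31 g/mol.
a³ = (4.210 × 10^-8 cm)³ = 7.462 × 10^-23 cm³.
ρ = 4 × 40.31 / (6.022 × 10²³ × 7.462 × 10^-23) = 3.588 g/cm³ = 3590 kg/m³.

3590 kg/m³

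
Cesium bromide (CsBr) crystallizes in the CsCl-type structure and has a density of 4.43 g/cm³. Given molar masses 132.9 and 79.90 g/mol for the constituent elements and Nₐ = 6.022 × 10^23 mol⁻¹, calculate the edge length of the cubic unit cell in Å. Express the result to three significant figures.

4.30 Å

M(CsBr) = 212.8 g/mol; Z = 1 formula unit per cell.
a³ = Z·M/(N_A·ρ) = 1 × 212.8 / (6.022 × 10²³ × 4.43) = 7.977 × 10^-23 cm³, so a = 4.305 × 10^-8 cm = 4.30 Å.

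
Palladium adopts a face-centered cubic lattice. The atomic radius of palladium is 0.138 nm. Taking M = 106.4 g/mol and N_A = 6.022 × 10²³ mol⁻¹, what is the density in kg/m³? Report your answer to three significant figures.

In an FCC lattice, atoms touch along the face diagonal, so √2·a = 4r, giving a = 0.3903 nm = 3.903 × 10^-8 cm.
With Z = 4, ρ = Z·M/(N_A·a³) = 4 × 106.4 / (6.022 × 10²³ × 5.947 × 10^-23) = 11.88 g/cm³ = 11900 kg/m³.

11900 kg/m³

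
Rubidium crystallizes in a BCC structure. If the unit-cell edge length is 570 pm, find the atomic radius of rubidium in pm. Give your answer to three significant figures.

In a BCC lattice, atoms touch along the body diagonal, so √3·a = 4r.
r = √3·a/4 = 1.7321 × 570 / 4 = 247 pm.

247 pm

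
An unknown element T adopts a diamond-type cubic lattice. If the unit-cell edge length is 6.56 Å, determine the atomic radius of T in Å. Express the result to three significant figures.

In a diamond cubic lattice, nearest neighbors lie along the body diagonal with √3·a = 8r.
r = √3·a/8 = 1.7321 × 6.56 / 8 = 1.42 Å.

1.42 Å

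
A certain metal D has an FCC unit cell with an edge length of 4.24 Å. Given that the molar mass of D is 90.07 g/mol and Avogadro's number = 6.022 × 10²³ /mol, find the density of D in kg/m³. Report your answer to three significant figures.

7850 kg/m³

An FCC unit cell contains Z = 4 atoms.
Cell volume: a³ = (4.24 Å)³ = (4.240 × 10^-8 cm)³ = 7.623 × 10^-23 cm³.
ρ = Z·M/(N_A·a³) = 4 × 90.07 / (6.022 × 10²³ × 7.623 × 10^-23) = 7.849 g/cm³ = 7850 kg/m³.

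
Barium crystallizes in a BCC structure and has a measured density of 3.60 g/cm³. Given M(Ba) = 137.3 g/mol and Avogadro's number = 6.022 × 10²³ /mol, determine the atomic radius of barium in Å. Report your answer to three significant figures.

2.17 Å

For a BCC cell (Z = 2), a³ = Z·M/(N_A·ρ) = 2 × 137.3 / (6.022 × 10²³ × 3.600) = 1.267 × 10^-22 cm³, so a = 5.022 × 10^-8 cm = 5.022 Å.
Atoms touch along the body diagonal, so √3·a = 4r, so r = 0.4330 × a = 2.17 Å.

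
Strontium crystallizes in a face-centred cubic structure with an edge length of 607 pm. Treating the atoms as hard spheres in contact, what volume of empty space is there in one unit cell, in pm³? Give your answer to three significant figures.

In an FCC lattice atoms touch along the face diagonal, so √2·a = 4r, so r = 0.3536a = 214.6 pm.
V_cell = a³ = 2.236 × 10^8 pm³; V_atoms = 4 × (4/3)πr³ = 1.656 × 10^8 pm³.
Empty space = 2.236 × 10^8 − 1.656 × 10^8 = 5.80 × 10^7 pm³.

5.80 × 10^7 pm³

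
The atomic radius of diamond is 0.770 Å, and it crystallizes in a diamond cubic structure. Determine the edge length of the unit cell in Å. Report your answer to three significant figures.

In a diamond cubic lattice, nearest neighbors lie along the body diagonal with √3·a = 8r.
a = 8r/√3 = 8 × 0.770 / 1.7321 = 3.56 Å.

3.56 Å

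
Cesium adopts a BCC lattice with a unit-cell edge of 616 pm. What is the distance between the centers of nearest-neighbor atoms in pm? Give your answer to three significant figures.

In a BCC structure, atoms touch along the body diagonal, so √3·a = 4r; the nearest-neighbor distance equals 2r = 0.8660·a.
d = 0.8660 × 616 = 533 pm.

533 pm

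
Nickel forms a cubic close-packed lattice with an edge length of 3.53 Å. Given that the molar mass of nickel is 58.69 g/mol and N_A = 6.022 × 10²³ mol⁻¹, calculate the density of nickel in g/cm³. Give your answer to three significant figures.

8.86 g/cm³

An FCC unit cell contains Z = 4 atoms.
Cell volume: a³ = (3.53 Å)³ = (3.530 × 10^-8 cm)³ = 4.399 × 10^-23 cm³.
ρ = Z·M/(N_A·a³) = 4 × 58.69 / (6.022 × 10²³ × 4.399 × 10^-23) = 8.863 g/cm³.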